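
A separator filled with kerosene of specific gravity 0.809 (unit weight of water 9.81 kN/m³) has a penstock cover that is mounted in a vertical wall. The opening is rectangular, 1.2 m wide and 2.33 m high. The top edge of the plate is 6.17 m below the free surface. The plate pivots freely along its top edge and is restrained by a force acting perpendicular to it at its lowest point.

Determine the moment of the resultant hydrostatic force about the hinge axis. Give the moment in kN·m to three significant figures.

γ = 0.809 × 9.81 = 7.93629 kN/m³.
The centroid lies 2.33/2 = 1.165 m below the top edge, so the centroid depth is h_c = 6.17 + 1.165 = 7.335 m.
A = 1.2 × 2.33 = 2.796 m².
Resultant F = γ·h_c·A = 7.93629 × 7.335 × 2.796 = 162.763 kN.
I_c = b·h³/12 = 1.2 × 2.33³/12 = 1.26493 m⁴.
Centre of pressure: y_p = y_c + I_c/(y_c·A) = 7.335 + 1.26493/(7.335 × 2.796) = 7.335 + 0.0616778 = 7.39668 m along the plane.
The resultant acts 1.165 + 0.0616778 = 1.22668 m (along the plate) below the hinge at the top edge, so the moment about the hinge is M = F × 1.22668 = 162.763 × 1.22668 = 199.658 kN·m.

M ≈ 200 kN·m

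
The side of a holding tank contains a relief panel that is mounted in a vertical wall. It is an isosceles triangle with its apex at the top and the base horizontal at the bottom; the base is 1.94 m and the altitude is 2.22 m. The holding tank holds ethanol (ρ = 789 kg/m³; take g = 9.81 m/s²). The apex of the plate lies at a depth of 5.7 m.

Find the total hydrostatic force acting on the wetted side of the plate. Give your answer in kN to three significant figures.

F ≈ 120 kN

γ = ρg = 789 × 9.81 / 1000 = 7.74009 kN/m³.
With the apex up, the centroid sits 2h/3 = 2 × 2.22/3 = 1.48 m below the apex, so the centroid depth is h_c = 5.7 + 1.48 = 7.18 m.
A = ½ × 1.94 × 2.22 = 2.1534 m².
Resultant F = γ·h_c·A = 7.74009 × 7.18 × 2.1534 = 119.673 kN.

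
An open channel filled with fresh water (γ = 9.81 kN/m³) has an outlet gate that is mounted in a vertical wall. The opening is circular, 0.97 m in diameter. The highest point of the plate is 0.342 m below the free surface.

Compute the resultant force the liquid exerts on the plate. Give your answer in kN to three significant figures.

γ = 9.81 kN/m³.
The centroid is at the centre, 0.485 m below the top of the plate, so the centroid depth is h_c = 0.342 + 0.485 = 0.827 m.
A = π(0.485)² = 0.738981 m².
Resultant F = γ·h_c·A = 9.81 × 0.827 × 0.738981 = 5.99526 kN.

F ≈ 6.00 kN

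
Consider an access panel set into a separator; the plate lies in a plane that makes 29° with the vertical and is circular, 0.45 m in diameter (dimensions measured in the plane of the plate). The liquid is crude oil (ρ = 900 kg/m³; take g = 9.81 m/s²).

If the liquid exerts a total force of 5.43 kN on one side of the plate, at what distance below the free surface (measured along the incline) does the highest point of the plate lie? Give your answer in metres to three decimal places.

γ = ρg = 900 × 9.81 / 1000 = 8.829 kN/m³.
A = π(0.225)² = 0.159043 m².
From F = γ·h_c·A, the centroid depth is h_c = 5.43/(8.829 × 0.159043) = 3.867 m.
The plate makes 29° with the vertical, i.e. θ = 90° − 29° = 61° to the horizontal. Measuring y along the incline from the free-surface line, vertical depth h = y·sinθ with sinθ = 0.874620.
Along the incline, y_c = h_c/sinθ = 3.867/0.874620 = 4.42135 m.
The centroid is at the centre, 0.225 m below the top of the plate, so the highest point sits at y_top = 4.42135 − 0.225 = 4.19635 m along the incline.

y_top ≈ 4.196 m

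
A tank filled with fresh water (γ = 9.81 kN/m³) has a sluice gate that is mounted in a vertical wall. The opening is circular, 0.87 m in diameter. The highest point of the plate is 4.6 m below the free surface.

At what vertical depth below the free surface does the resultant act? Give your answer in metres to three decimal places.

γ = 9.81 kN/m³.
The centroid is at the centre, 0.435 m below the top of the plate, so the centroid depth is h_c = 4.6 + 0.435 = 5.035 m.
A = π(0.435)² = 0.594468 m².
Resultant F = γ·h_c·A = 9.81 × 5.035 × 0.594468 = 29.3628 kN.
I_c = πr⁴/4 = π × 0.435⁴/4 = 0.028122 m⁴.
Centre of pressure: y_p = y_c + I_c/(y_c·A) = 5.035 + 0.028122/(5.035 × 0.594468) = 5.035 + 0.00939546 = 5.0444 m along the plane.

h_p = 5.044 m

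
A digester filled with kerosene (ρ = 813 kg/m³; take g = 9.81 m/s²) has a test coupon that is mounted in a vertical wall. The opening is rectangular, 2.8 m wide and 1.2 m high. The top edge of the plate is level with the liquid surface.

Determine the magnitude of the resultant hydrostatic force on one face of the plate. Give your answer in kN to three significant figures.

γ = ρg = 813 × 9.81 / 1000 = 7.97553 kN/m³.
The centroid lies 1.2/2 = 0.6 m below the top edge, so the centroid depth is h_c = 0.6 m.
A = 2.8 × 1.2 = 3.36 m².
Resultant F = γ·h_c·A = 7.97553 × 0.6 × 3.36 = 16.0787 kN.

F ≈ 16.1 kN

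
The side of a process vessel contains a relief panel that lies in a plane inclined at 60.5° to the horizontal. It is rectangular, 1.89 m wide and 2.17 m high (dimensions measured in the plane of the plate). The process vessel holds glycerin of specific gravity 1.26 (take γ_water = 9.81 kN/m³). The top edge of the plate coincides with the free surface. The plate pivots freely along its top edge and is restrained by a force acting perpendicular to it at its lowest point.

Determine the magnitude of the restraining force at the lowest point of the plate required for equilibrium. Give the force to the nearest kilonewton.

γ = 1.26 × 9.81 = 12.3606 kN/m³.
Let θ = 60.5° be the plate's angle to the horizontal; measure y along the incline from where the plane meets the free surface. Vertical depth h = y·sinθ with sinθ = 0.870356.
The centroid lies 2.17/2 = 1.085 m below the top edge, so y_c = 1.085 m and h_c = 1.085 × 0.870356 = 0.944336 m.
A = 1.89 × 2.17 = 4.1013 m².
Resultant F = γ·h_c·A = 12.3606 × 0.944336 × 4.1013 = 47.8727 kN.
I_c = b·h³/12 = 1.89 × 2.17³/12 = 1.60938 m⁴.
Centre of pressure: y_p = y_c + I_c/(y_c·A) = 1.085 + 1.60938/(1.085 × 4.1013) = 1.085 + 0.361666 = 1.44667 m along the plane.
The resultant acts 1.085 + 0.361666 = 1.44667 m (along the plate) below the hinge at the top edge, so the moment about the hinge is M = F × 1.44667 = 47.8727 × 1.44667 = 69.256 kN·m.
A normal force at the bottom, 2.17 m from the hinge, must supply this moment: P = 69.256/2.17 = 31.9152 kN.

P ≈ 32 kN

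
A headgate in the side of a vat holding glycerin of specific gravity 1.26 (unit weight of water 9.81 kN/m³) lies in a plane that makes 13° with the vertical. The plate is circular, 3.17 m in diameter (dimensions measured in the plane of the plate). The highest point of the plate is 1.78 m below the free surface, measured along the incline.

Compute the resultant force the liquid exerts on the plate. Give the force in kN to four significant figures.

γ = 1.26 × 9.81 = 12.3606 kN/m³.
The plate makes 13° with the vertical, i.e. θ = 90° − 13° = 77° to the horizontal. Measuring y along the incline from the free-surface line, vertical depth h = y·sinθ with sinθ = 0.974370.
The centroid is at the centre, 1.585 m below the top of the plate, so y_c = 1.78 + 1.585 = 3.365 m and h_c = 3.365 × 0.974370 = 3.27876 m.
A = π(1.585)² = 7.89239 m².
Resultant F = γ·h_c·A = 12.3606 × 3.27876 × 7.89239 = 319.858 kN.

F ≈ 319.9 kN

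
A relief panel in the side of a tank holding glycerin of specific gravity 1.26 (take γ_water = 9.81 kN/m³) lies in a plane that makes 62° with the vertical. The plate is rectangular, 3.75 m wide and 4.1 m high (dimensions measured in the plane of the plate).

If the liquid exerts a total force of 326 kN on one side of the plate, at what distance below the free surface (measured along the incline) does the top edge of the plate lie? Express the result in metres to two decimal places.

y_top ≈ 1.60 m

γ = 1.26 × 9.81 = 12.3606 kN/m³.
A = 3.75 × 4.1 = 15.375 m².
From F = γ·h_c·A, the centroid depth is h_c = 326/(12.3606 × 15.375) = 1.71539 m.
The plate makes 62° with the vertical, i.e. θ = 90° − 62° = 28° to the horizontal. Measuring y along the incline from the free-surface line, vertical depth h = y·sinθ with sinθ = 0.469472.
Along the incline, y_c = h_c/sinθ = 1.71539/0.469472 = 3.65387 m.
The centroid lies 4.1/2 = 2.05 m below the top edge, so the top edge sits at y_top = 3.65387 − 2.05 = 1.60387 m along the incline.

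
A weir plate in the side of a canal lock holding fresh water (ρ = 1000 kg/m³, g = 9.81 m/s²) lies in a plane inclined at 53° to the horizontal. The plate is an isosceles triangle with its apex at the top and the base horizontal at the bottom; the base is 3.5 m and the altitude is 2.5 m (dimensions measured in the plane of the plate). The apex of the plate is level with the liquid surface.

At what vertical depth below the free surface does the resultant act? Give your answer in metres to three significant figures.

γ = ρg = 1000 × 9.81 = 9810 N/m³ = 9.81 kN/m³.
Let θ = 53° be the plate's angle to the horizontal; measure y along the incline from where the plane meets the free surface. Vertical depth h = y·sinθ with sinθ = 0.798636.
With the apex up, the centroid sits 2h/3 = 2 × 2.5/3 = 1.66667 m below the apex, so y_c = 1.66667 m and h_c = 1.66667 × 0.798636 = 1.33106 m.
A = ½ × 3.5 × 2.5 = 4.375 m².
Resultant F = γ·h_c·A = 9.81 × 1.33106 × 4.375 = 57.1274 kN.
I_c = b·h³/36 = 3.5 × 2.5³/36 = 1.5191 m⁴.
Centre of pressure: y_p = y_c + I_c/(y_c·A) = 1.66667 + 1.5191/(1.66667 × 4.375) = 1.66667 + 0.208333 = 1.875 m along the plane.
Vertically, h_p = y_p·sinθ = 1.875 × 0.798636 = 1.49744 m.

h_p = 1.50 m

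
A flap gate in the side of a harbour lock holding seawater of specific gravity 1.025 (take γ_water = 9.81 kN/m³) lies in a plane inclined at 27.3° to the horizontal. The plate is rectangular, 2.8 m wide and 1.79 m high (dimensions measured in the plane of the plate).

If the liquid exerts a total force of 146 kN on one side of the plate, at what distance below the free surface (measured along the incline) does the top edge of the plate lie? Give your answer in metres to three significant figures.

γ = 1.025 × 9.81 = 10.05525 kN/m³.
A = 2.8 × 1.79 = 5.012 m².
From F = γ·h_c·A, the centroid depth is h_c = 146/(10.05525 × 5.012) = 2.897 m.
Let θ = 27.3° be the plate's angle to the horizontal; measure y along the incline from where the plane meets the free surface. Vertical depth h = y·sinθ with sinθ = 0.458650.
Along the incline, y_c = h_c/sinθ = 2.897/0.458650 = 6.31636 m.
The centroid lies 1.79/2 = 0.895 m below the top edge, so the top edge sits at y_top = 6.31636 − 0.895 = 5.42136 m along the incline.

y_top ≈ 5.42 m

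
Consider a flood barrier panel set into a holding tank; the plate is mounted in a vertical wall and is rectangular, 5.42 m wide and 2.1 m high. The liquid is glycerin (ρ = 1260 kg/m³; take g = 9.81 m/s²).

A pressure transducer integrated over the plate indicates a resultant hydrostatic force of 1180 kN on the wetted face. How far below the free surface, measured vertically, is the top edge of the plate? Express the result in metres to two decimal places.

d_top ≈ 7.34 m

γ = ρg = 1260 × 9.81 / 1000 = 12.3606 kN/m³.
A = 5.42 × 2.1 = 11.382 m².
From F = γ·h_c·A, the centroid depth is h_c = 1180/(12.3606 × 11.382) = 8.38733 m.
The centroid lies 2.1/2 = 1.05 m below the top edge, so the top edge sits at h_top = 8.38733 − 1.05 = 7.33733 m below the surface.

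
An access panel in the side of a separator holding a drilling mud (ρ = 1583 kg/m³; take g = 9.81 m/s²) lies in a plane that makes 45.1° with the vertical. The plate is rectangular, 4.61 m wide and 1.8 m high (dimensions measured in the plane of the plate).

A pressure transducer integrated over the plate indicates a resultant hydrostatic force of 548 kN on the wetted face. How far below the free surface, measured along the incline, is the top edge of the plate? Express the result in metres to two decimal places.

y_top ≈ 5.12 m

γ = ρg = 1583 × 9.81 / 1000 = 15.52923 kN/m³.
A = 4.61 × 1.8 = 8.298 m².
From F = γ·h_c·A, the centroid depth is h_c = 548/(15.52923 × 8.298) = 4.25263 m.
The plate makes 45.1° with the vertical, i.e. θ = 90° − 45.1° = 44.9° to the horizontal. Measuring y along the incline from the free-surface line, vertical depth h = y·sinθ with sinθ = 0.705872.
Along the incline, y_c = h_c/sinθ = 4.25263/0.705872 = 6.02465 m.
The centroid lies 1.8/2 = 0.9 m below the top edge, so the top edge sits at y_top = 6.02465 − 0.9 = 5.12465 m along the incline.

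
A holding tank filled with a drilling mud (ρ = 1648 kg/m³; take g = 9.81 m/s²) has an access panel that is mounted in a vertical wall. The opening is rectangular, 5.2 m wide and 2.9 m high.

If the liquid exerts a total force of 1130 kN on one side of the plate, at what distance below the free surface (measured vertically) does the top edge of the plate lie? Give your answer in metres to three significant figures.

d_top ≈ 3.19 m

γ = ρg = 1648 × 9.81 / 1000 = 16.16688 kN/m³.
A = 5.2 × 2.9 = 15.08 m².
From F = γ·h_c·A, the centroid depth is h_c = 1130/(16.16688 × 15.08) = 4.63501 m.
The centroid lies 2.9/2 = 1.45 m below the top edge, so the top edge sits at h_top = 4.63501 − 1.45 = 3.18501 m below the surface.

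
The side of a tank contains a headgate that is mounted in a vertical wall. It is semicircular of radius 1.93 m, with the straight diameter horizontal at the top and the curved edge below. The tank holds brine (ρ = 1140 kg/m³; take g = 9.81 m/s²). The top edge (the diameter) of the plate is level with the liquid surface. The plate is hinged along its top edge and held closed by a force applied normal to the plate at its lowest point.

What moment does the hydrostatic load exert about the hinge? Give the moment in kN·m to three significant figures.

M ≈ 60.9 kN·m

γ = ρg = 1140 × 9.81 / 1000 = 11.1834 kN/m³.
The centroid of a semicircle lies 4r/(3π) = 0.819117 m from the diameter, here below the top edge, so the centroid depth is h_c = 0.819117 m.
A = πr²/2 = π × 1.93²/2 = 5.85106 m².
Resultant F = γ·h_c·A = 11.1834 × 0.819117 × 5.85106 = 53.5987 kN.
I_c = (π/8 − 8/(9π))·r⁴ = 0.109757 × 1.93⁴ = 1.52287 m⁴.
Centre of pressure: y_p = y_c + I_c/(y_c·A) = 0.819117 + 1.52287/(0.819117 × 5.85106) = 0.819117 + 0.317748 = 1.13687 m along the plane.
The resultant acts 0.819117 + 0.317748 = 1.13687 m (along the plate) below the hinge at the top edge, so the moment about the hinge is M = F × 1.13687 = 53.5987 × 1.13687 = 60.9348 kN·m.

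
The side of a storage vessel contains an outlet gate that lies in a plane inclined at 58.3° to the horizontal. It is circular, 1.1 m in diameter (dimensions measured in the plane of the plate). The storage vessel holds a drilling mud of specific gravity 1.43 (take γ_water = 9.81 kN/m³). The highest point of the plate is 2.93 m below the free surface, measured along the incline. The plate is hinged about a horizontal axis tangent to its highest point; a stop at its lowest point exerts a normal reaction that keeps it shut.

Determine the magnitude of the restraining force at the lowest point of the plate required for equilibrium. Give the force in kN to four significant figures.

γ = 1.43 × 9.81 = 14.0283 kN/m³.
Let θ = 58.3° be the plate's angle to the horizontal; measure y along the incline from where the plane meets the free surface. Vertical depth h = y·sinθ with sinθ = 0.850811.
The centroid is at the centre, 0.55 m below the top of the plate, so y_c = 2.93 + 0.55 = 3.48 m and h_c = 3.48 × 0.850811 = 2.96082 m.
A = π(0.55)² = 0.950332 m².
Resultant F = γ·h_c·A = 14.0283 × 2.96082 × 0.950332 = 39.4723 kN.
I_c = πr⁴/4 = π × 0.55⁴/4 = 0.0718688 m⁴.
Centre of pressure: y_p = y_c + I_c/(y_c·A) = 3.48 + 0.0718688/(3.48 × 0.950332) = 3.48 + 0.0217313 = 3.50173 m along the plane.
The resultant acts 0.55 + 0.0217313 = 0.571731 m (along the plate) below the hinge at the top edge, so the moment about the hinge is M = F × 0.571731 = 39.4723 × 0.571731 = 22.5675 kN·m.
A normal force at the bottom, 1.1 m from the hinge, must supply this moment: P = 22.5675/1.1 = 20.5159 kN.

P ≈ 20.52 kN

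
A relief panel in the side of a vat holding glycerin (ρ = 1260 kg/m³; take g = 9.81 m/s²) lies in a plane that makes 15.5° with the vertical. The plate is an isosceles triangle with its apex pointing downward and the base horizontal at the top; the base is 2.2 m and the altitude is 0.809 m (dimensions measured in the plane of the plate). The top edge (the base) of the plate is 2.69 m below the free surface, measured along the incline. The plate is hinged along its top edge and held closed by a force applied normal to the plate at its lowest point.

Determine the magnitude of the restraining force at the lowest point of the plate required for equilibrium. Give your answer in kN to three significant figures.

P ≈ 10.9 kN

γ = ρg = 1260 × 9.81 / 1000 = 12.3606 kN/m³.
The plate makes 15.5° with the vertical, i.e. θ = 90° − 15.5° = 74.5° to the horizontal. Measuring y along the incline from the free-surface line, vertical depth h = y·sinθ with sinθ = 0.963630.
With the apex down, the centroid sits h/3 = 0.809/3 = 0.269667 m below the base (the top edge), so y_c = 2.69 + 0.269667 = 2.95967 m and h_c = 2.95967 × 0.963630 = 2.85203 m.
A = ½ × 2.2 × 0.809 = 0.8899 m².
Resultant F = γ·h_c·A = 12.3606 × 2.85203 × 0.8899 = 31.3715 kN.
I_c = b·h³/36 = 2.2 × 0.809³/36 = 0.0323568 m⁴.
Centre of pressure: y_p = y_c + I_c/(y_c·A) = 2.95967 + 0.0323568/(2.95967 × 0.8899) = 2.95967 + 0.0122852 = 2.97196 m along the plane.
The resultant acts 0.269667 + 0.0122852 = 0.281952 m (along the plate) below the hinge at the top edge, so the moment about the hinge is M = F × 0.281952 = 31.3715 × 0.281952 = 8.84526 kN·m.
A normal force at the bottom, 0.809 m from the hinge, must supply this moment: P = 8.84526/0.809 = 10.9336 kN.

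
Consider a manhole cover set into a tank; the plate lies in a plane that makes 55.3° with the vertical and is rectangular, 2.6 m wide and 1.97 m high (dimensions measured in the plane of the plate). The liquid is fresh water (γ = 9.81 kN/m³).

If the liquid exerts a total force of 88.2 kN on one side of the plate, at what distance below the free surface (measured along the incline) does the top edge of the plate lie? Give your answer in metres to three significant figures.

γ = 9.81 kN/m³.
A = 2.6 × 1.97 = 5.122 m².
From F = γ·h_c·A, the centroid depth is h_c = 88.2/(9.81 × 5.122) = 1.75533 m.
The plate makes 55.3° with the vertical, i.e. θ = 90° − 55.3° = 34.7° to the horizontal. Measuring y along the incline from the free-surface line, vertical depth h = y·sinθ with sinθ = 0.569280.
Along the incline, y_c = h_c/sinθ = 1.75533/0.569280 = 3.08342 m.
The centroid lies 1.97/2 = 0.985 m below the top edge, so the top edge sits at y_top = 3.08342 − 0.985 = 2.09842 m along the incline.

y_top ≈ 2.10 m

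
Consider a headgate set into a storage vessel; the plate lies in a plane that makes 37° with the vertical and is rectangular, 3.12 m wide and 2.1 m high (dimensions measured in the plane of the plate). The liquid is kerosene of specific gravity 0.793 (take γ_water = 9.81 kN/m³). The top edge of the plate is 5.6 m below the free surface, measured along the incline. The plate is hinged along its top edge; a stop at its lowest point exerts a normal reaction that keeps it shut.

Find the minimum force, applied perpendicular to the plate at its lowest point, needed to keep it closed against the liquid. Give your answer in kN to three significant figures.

γ = 0.793 × 9.81 = 7.77933 kN/m³.
The plate makes 37° with the vertical, i.e. θ = 90° − 37° = 53° to the horizontal. Measuring y along the incline from the free-surface line, vertical depth h = y·sinθ with sinθ = 0.798636.
The centroid lies 2.1/2 = 1.05 m below the top edge, so y_c = 5.6 + 1.05 = 6.65 m and h_c = 6.65 × 0.798636 = 5.31093 m.
A = 3.12 × 2.1 = 6.552 m².
Resultant F = γ·h_c·A = 7.77933 × 5.31093 × 6.552 = 270.699 kN.
I_c = b·h³/12 = 3.12 × 2.1³/12 = 2.40786 m⁴.
Centre of pressure: y_p = y_c + I_c/(y_c·A) = 6.65 + 2.40786/(6.65 × 6.552) = 6.65 + 0.0552632 = 6.70526 m along the plane.
The resultant acts 1.05 + 0.0552632 = 1.10526 m (along the plate) below the hinge at the top edge, so the moment about the hinge is M = F × 1.10526 = 270.699 × 1.10526 = 299.193 kN·m.
A normal force at the bottom, 2.1 m from the hinge, must supply this moment: P = 299.193/2.1 = 142.473 kN.

P ≈ 142 kN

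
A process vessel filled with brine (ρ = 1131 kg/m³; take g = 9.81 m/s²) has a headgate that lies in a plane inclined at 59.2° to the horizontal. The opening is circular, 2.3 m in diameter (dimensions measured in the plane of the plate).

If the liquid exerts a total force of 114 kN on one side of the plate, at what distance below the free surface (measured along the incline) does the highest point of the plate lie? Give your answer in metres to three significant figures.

γ = ρg = 1131 × 9.81 / 1000 = 11.09511 kN/m³.
A = π(1.15)² = 4.15476 m².
From F = γ·h_c·A, the centroid depth is h_c = 114/(11.09511 × 4.15476) = 2.47302 m.
Let θ = 59.2° be the plate's angle to the horizontal; measure y along the incline from where the plane meets the free surface. Vertical depth h = y·sinθ with sinθ = 0.858960.
Along the incline, y_c = h_c/sinθ = 2.47302/0.858960 = 2.87909 m.
The centroid is at the centre, 1.15 m below the top of the plate, so the highest point sits at y_top = 2.87909 − 1.15 = 1.72909 m along the incline.

y_top ≈ 1.73 m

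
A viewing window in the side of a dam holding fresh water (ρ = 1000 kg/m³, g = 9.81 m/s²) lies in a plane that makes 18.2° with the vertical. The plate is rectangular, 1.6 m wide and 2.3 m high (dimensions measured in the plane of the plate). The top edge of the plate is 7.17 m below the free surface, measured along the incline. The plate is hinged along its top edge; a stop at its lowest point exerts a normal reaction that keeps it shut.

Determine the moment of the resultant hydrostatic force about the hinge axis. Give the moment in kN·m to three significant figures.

γ = ρg = 1000 × 9.81 = 9810 N/m³ = 9.81 kN/m³.
The plate makes 18.2° with the vertical, i.e. θ = 90° − 18.2° = 71.8° to the horizontal. Measuring y along the incline from the free-surface line, vertical depth h = y·sinθ with sinθ = 0.949972.
The centroid lies 2.3/2 = 1.15 m below the top edge, so y_c = 7.17 + 1.15 = 8.32 m and h_c = 8.32 × 0.949972 = 7.90377 m.
A = 1.6 × 2.3 = 3.68 m².
Resultant F = γ·h_c·A = 9.81 × 7.90377 × 3.68 = 285.332 kN.
I_c = b·h³/12 = 1.6 × 2.3³/12 = 1.62227 m⁴.
Centre of pressure: y_p = y_c + I_c/(y_c·A) = 8.32 + 1.62227/(8.32 × 3.68) = 8.32 + 0.0529849 = 8.37298 m along the plane.
The resultant acts 1.15 + 0.0529849 = 1.20298 m (along the plate) below the hinge at the top edge, so the moment about the hinge is M = F × 1.20298 = 285.332 × 1.20298 = 343.249 kN·m.

M ≈ 343 kN·m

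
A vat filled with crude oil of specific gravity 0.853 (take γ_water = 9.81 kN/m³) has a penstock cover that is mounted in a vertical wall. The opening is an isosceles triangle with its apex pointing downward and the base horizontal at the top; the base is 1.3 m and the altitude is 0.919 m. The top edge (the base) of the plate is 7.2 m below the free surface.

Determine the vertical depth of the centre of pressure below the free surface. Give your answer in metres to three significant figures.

γ = 0.853 × 9.81 = 8.36793 kN/m³.
With the apex down, the centroid sits h/3 = 0.919/3 = 0.306333 m below the base (the top edge), so the centroid depth is h_c = 7.2 + 0.306333 = 7.50633 m.
A = ½ × 1.3 × 0.919 = 0.59735 m².
Resultant F = γ·h_c·A = 8.36793 × 7.50633 × 0.59735 = 37.521 kN.
I_c = b·h³/36 = 1.3 × 0.919³/36 = 0.0280277 m⁴.
Centre of pressure: y_p = y_c + I_c/(y_c·A) = 7.50633 + 0.0280277/(7.50633 × 0.59735) = 7.50633 + 0.00625073 = 7.51258 m along the plane.

h_p = 7.51 m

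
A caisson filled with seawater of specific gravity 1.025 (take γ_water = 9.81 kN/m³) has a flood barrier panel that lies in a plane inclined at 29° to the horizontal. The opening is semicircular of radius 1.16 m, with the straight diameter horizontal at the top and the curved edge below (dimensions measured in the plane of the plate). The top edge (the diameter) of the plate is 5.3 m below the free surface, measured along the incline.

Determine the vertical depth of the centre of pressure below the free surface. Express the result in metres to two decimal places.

h_p = 2.82 m

γ = 1.025 × 9.81 = 10.05525 kN/m³.
Let θ = 29° be the plate's angle to the horizontal; measure y along the incline from where the plane meets the free surface. Vertical depth h = y·sinθ with sinθ = 0.484810.
The centroid of a semicircle lies 4r/(3π) = 0.492319 m from the diameter, here below the top edge, so y_c = 5.3 + 0.492319 = 5.79232 m and h_c = 5.79232 × 0.484810 = 2.80817 m.
A = πr²/2 = π × 1.16²/2 = 2.11366 m².
Resultant F = γ·h_c·A = 10.05525 × 2.80817 × 2.11366 = 59.6831 kN.
I_c = (π/8 − 8/(9π))·r⁴ = 0.109757 × 1.16⁴ = 0.19873 m⁴.
Centre of pressure: y_p = y_c + I_c/(y_c·A) = 5.79232 + 0.19873/(5.79232 × 2.11366) = 5.79232 + 0.0162321 = 5.80855 m along the plane.
Vertically, h_p = y_p·sinθ = 5.80855 × 0.484810 = 2.81604 m.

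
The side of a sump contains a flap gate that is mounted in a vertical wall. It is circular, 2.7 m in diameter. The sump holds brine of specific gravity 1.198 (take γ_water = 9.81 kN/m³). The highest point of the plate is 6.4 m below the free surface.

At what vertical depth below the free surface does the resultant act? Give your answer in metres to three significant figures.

γ = 1.198 × 9.81 = 11.75238 kN/m³.
The centroid is at the centre, 1.35 m below the top of the plate, so the centroid depth is h_c = 6.4 + 1.35 = 7.75 m.
A = π(1.35)² = 5.72555 m².
Resultant F = γ·h_c·A = 11.75238 × 7.75 × 5.72555 = 521.489 kN.
I_c = πr⁴/4 = π × 1.35⁴/4 = 2.6087 m⁴.
Centre of pressure: y_p = y_c + I_c/(y_c·A) = 7.75 + 2.6087/(7.75 × 5.72555) = 7.75 + 0.0587902 = 7.80879 m along the plane.

h_p = 7.81 m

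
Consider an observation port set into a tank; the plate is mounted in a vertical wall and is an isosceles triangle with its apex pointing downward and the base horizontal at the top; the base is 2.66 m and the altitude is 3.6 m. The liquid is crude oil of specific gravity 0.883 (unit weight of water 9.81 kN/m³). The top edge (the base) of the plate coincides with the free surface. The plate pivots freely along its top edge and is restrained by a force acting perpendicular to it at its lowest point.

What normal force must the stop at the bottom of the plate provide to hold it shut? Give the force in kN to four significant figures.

γ = 0.883 × 9.81 = 8.66223 kN/m³.
With the apex down, the centroid sits h/3 = 3.6/3 = 1.2 m below the base (the top edge), so the centroid depth is h_c = 1.2 m.
A = ½ × 2.66 × 3.6 = 4.788 m².
Resultant F = γ·h_c·A = 8.66223 × 1.2 × 4.788 = 49.7697 kN.
I_c = b·h³/36 = 2.66 × 3.6³/36 = 3.44736 m⁴.
Centre of pressure: y_p = y_c + I_c/(y_c·A) = 1.2 + 3.44736/(1.2 × 4.788) = 1.2 + 0.6 = 1.8 m along the plane.
The resultant acts 1.2 + 0.6 = 1.8 m (along the plate) below the hinge at the top edge, so the moment about the hinge is M = F × 1.8 = 49.7697 × 1.8 = 89.5855 kN·m.
A normal force at the bottom, 3.6 m from the hinge, must supply this moment: P = 89.5855/3.6 = 24.8849 kN.

P ≈ 24.88 kN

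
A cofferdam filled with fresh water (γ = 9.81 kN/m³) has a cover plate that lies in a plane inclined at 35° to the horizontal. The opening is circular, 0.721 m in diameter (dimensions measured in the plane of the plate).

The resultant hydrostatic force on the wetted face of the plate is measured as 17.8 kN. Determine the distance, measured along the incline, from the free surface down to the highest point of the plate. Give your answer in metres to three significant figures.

y_top ≈ 7.39 m

γ = 9.81 kN/m³.
A = π(0.3605)² = 0.408282 m².
From F = γ·h_c·A, the centroid depth is h_c = 17.8/(9.81 × 0.408282) = 4.44417 m.
Let θ = 35° be the plate's angle to the horizontal; measure y along the incline from where the plane meets the free surface. Vertical depth h = y·sinθ with sinθ = 0.573576.
Along the incline, y_c = h_c/sinθ = 4.44417/0.573576 = 7.74818 m.
The centroid is at the centre, 0.3605 m below the top of the plate, so the highest point sits at y_top = 7.74818 − 0.3605 = 7.38768 m along the incline.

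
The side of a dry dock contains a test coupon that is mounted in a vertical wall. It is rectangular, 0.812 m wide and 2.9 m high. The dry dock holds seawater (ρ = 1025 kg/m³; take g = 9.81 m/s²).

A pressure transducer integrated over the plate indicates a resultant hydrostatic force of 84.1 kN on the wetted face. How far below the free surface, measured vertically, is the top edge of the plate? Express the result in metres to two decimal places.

d_top ≈ 2.10 m

γ = ρg = 1025 × 9.81 / 1000 = 10.05525 kN/m³.
A = 0.812 × 2.9 = 2.3548 m².
From F = γ·h_c·A, the centroid depth is h_c = 84.1/(10.05525 × 2.3548) = 3.5518 m.
The centroid lies 2.9/2 = 1.45 m below the top edge, so the top edge sits at h_top = 3.5518 − 1.45 = 2.1018 m below the surface.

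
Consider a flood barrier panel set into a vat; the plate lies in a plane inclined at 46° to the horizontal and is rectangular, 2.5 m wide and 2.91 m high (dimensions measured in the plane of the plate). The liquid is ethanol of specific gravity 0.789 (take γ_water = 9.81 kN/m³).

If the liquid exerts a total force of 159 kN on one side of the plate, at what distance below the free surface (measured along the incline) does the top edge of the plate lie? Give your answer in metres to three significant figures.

y_top ≈ 2.47 m

γ = 0.789 × 9.81 = 7.74009 kN/m³.
A = 2.5 × 2.91 = 7.275 m².
From F = γ·h_c·A, the centroid depth is h_c = 159/(7.74009 × 7.275) = 2.8237 m.
Let θ = 46° be the plate's angle to the horizontal; measure y along the incline from where the plane meets the free surface. Vertical depth h = y·sinθ with sinθ = 0.719340.
Along the incline, y_c = h_c/sinθ = 2.8237/0.719340 = 3.9254 m.
The centroid lies 2.91/2 = 1.455 m below the top edge, so the top edge sits at y_top = 3.9254 − 1.455 = 2.4704 m along the incline.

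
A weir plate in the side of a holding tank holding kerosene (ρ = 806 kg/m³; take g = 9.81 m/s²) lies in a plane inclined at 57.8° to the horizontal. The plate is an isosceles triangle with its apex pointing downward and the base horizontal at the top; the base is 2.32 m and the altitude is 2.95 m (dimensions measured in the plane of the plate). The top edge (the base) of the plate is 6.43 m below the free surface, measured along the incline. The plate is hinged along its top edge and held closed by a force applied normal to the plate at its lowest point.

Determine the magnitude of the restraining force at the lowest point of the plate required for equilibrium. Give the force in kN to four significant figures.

γ = ρg = 806 × 9.81 / 1000 = 7.90686 kN/m³.
Let θ = 57.8° be the plate's angle to the horizontal; measure y along the incline from where the plane meets the free surface. Vertical depth h = y·sinθ with sinθ = 0.846193.
With the apex down, the centroid sits h/3 = 2.95/3 = 0.983333 m below the base (the top edge), so y_c = 6.43 + 0.983333 = 7.41333 m and h_c = 7.41333 × 0.846193 = 6.27311 m.
A = ½ × 2.32 × 2.95 = 3.422 m².
Resultant F = γ·h_c·A = 7.90686 × 6.27311 × 3.422 = 169.733 kN.
I_c = b·h³/36 = 2.32 × 2.95³/36 = 1.65444 m⁴.
Centre of pressure: y_p = y_c + I_c/(y_c·A) = 7.41333 + 1.65444/(7.41333 × 3.422) = 7.41333 + 0.0652165 = 7.47855 m along the plane.
The resultant acts 0.983333 + 0.0652165 = 1.04855 m (along the plate) below the hinge at the top edge, so the moment about the hinge is M = F × 1.04855 = 169.733 × 1.04855 = 177.974 kN·m.
A normal force at the bottom, 2.95 m from the hinge, must supply this moment: P = 177.974/2.95 = 60.3302 kN.

P ≈ 60.33 kN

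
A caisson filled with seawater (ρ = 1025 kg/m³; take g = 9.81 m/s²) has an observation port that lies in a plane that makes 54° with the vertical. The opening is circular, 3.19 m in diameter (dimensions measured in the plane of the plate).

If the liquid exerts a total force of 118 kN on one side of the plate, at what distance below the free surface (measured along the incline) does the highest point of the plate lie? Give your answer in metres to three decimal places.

y_top ≈ 0.903 m

γ = ρg = 1025 × 9.81 / 1000 = 10.05525 kN/m³.
A = π(1.595)² = 7.99229 m².
From F = γ·h_c·A, the centroid depth is h_c = 118/(10.05525 × 7.99229) = 1.46831 m.
The plate makes 54° with the vertical, i.e. θ = 90° − 54° = 36° to the horizontal. Measuring y along the incline from the free-surface line, vertical depth h = y·sinθ with sinθ = 0.587785.
Along the incline, y_c = h_c/sinθ = 1.46831/0.587785 = 2.49804 m.
The centroid is at the centre, 1.595 m below the top of the plate, so the highest point sits at y_top = 2.49804 − 1.595 = 0.90304 m along the incline.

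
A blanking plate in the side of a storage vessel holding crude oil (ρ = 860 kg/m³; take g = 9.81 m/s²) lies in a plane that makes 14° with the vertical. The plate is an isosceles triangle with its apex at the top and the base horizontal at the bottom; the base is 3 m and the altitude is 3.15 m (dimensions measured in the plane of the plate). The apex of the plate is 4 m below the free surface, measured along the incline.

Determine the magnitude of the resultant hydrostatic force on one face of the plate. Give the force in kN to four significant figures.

γ = ρg = 860 × 9.81 / 1000 = 8.4366 kN/m³.
The plate makes 14° with the vertical, i.e. θ = 90° − 14° = 76° to the horizontal. Measuring y along the incline from the free-surface line, vertical depth h = y·sinθ with sinθ = 0.970296.
With the apex up, the centroid sits 2h/3 = 2 × 3.15/3 = 2.1 m below the apex, so y_c = 4 + 2.1 = 6.1 m and h_c = 6.1 × 0.970296 = 5.91881 m.
A = ½ × 3 × 3.15 = 4.725 m².
Resultant F = γ·h_c·A = 8.4366 × 5.91881 × 4.725 = 235.941 kN.

F ≈ 235.9 kN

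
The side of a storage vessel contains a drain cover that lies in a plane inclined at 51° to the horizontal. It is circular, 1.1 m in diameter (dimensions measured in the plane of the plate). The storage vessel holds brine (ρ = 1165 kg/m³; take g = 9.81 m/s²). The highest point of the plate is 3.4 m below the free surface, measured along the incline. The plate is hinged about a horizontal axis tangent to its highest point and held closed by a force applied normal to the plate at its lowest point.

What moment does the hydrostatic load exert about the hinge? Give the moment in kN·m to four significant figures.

γ = ρg = 1165 × 9.81 / 1000 = 11.42865 kN/m³.
Let θ = 51° be the plate's angle to the horizontal; measure y along the incline from where the plane meets the free surface. Vertical depth h = y·sinθ with sinθ = 0.777146.
The centroid is at the centre, 0.55 m below the top of the plate, so y_c = 3.4 + 0.55 = 3.95 m and h_c = 3.95 × 0.777146 = 3.06973 m.
A = π(0.55)² = 0.950332 m².
Resultant F = γ·h_c·A = 11.42865 × 3.06973 × 0.950332 = 33.3404 kN.
I_c = πr⁴/4 = π × 0.55⁴/4 = 0.0718688 m⁴.
Centre of pressure: y_p = y_c + I_c/(y_c·A) = 3.95 + 0.0718688/(3.95 × 0.950332) = 3.95 + 0.0191456 = 3.96915 m along the plane.
The resultant acts 0.55 + 0.0191456 = 0.569146 m (along the plate) below the hinge at the top edge, so the moment about the hinge is M = F × 0.569146 = 33.3404 × 0.569146 = 18.9756 kN·m.

M ≈ 18.98 kN·m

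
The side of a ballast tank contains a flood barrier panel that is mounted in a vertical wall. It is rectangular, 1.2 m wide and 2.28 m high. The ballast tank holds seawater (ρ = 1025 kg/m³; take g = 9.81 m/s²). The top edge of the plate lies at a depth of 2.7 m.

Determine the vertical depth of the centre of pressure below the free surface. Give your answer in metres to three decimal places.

h_p = 3.953 m

γ = ρg = 1025 × 9.81 / 1000 = 10.05525 kN/m³.
The centroid lies 2.28/2 = 1.14 m below the top edge, so the centroid depth is h_c = 2.7 + 1.14 = 3.84 m.
A = 1.2 × 2.28 = 2.736 m².
Resultant F = γ·h_c·A = 10.05525 × 3.84 × 2.736 = 105.643 kN.
I_c = b·h³/12 = 1.2 × 2.28³/12 = 1.18524 m⁴.
Centre of pressure: y_p = y_c + I_c/(y_c·A) = 3.84 + 1.18524/(3.84 × 2.736) = 3.84 + 0.112813 = 3.95281 m along the plane.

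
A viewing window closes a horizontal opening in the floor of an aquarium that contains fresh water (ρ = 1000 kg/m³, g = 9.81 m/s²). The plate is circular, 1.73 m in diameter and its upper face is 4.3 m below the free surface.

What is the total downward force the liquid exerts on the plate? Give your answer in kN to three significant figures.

γ = ρg = 1000 × 9.81 = 9810 N/m³ = 9.81 kN/m³.
The plate is horizontal, so pressure is uniform at p = γ·h = 9.81 × 4.3 = 42.183 kN/m².
A = π(0.865)² = 2.35062 m².
F = p·A = 42.183 × 2.35062 = 99.1562 kN.

F ≈ 99.2 kN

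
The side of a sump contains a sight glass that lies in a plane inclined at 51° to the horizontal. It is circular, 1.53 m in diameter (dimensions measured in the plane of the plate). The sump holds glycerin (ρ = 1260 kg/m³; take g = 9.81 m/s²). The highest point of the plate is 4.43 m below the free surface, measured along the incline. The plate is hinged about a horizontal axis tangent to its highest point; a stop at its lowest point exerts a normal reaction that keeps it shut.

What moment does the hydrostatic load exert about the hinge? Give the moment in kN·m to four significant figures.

M ≈ 72.77 kN·m

γ = ρg = 1260 × 9.81 / 1000 = 12.3606 kN/m³.
Let θ = 51° be the plate's angle to the horizontal; measure y along the incline from where the plane meets the free surface. Vertical depth h = y·sinθ with sinθ = 0.777146.
The centroid is at the centre, 0.765 m below the top of the plate, so y_c = 4.43 + 0.765 = 5.195 m and h_c = 5.195 × 0.777146 = 4.03727 m.
A = π(0.765)² = 1.83854 m².
Resultant F = γ·h_c·A = 12.3606 × 4.03727 × 1.83854 = 91.7488 kN.
I_c = πr⁴/4 = π × 0.765⁴/4 = 0.26899 m⁴.
Centre of pressure: y_p = y_c + I_c/(y_c·A) = 5.195 + 0.26899/(5.195 × 1.83854) = 5.195 + 0.0281629 = 5.22316 m along the plane.
The resultant acts 0.765 + 0.0281629 = 0.793163 m (along the plate) below the hinge at the top edge, so the moment about the hinge is M = F × 0.793163 = 91.7488 × 0.793163 = 72.7718 kN·m.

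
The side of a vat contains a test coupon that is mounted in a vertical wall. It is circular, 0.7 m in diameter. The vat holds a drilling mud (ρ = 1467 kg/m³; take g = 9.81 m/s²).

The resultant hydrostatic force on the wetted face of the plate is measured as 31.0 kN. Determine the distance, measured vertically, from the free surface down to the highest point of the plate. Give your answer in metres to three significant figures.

γ = ρg = 1467 × 9.81 / 1000 = 14.39127 kN/m³.
A = π(0.35)² = 0.384845 m².
From F = γ·h_c·A, the centroid depth is h_c = 31.0/(14.39127 × 0.384845) = 5.59728 m.
The centroid is at the centre, 0.35 m below the top of the plate, so the highest point sits at h_top = 5.59728 − 0.35 = 5.24728 m below the surface.

d_top ≈ 5.25 m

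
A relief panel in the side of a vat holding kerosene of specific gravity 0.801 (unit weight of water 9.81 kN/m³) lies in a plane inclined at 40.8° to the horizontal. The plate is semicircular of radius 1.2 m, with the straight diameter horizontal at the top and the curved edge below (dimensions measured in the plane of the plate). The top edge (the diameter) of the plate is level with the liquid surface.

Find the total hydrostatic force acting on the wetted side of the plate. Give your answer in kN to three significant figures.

γ = 0.801 × 9.81 = 7.85781 kN/m³.
Let θ = 40.8° be the plate's angle to the horizontal; measure y along the incline from where the plane meets the free surface. Vertical depth h = y·sinθ with sinθ = 0.653421.
The centroid of a semicircle lies 4r/(3π) = 0.509296 m from the diameter, here below the top edge, so y_c = 0.509296 m and h_c = 0.509296 × 0.653421 = 0.332785 m.
A = πr²/2 = π × 1.2²/2 = 2.26195 m².
Resultant F = γ·h_c·A = 7.85781 × 0.332785 × 2.26195 = 5.91491 kN.

F ≈ 5.91 kN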